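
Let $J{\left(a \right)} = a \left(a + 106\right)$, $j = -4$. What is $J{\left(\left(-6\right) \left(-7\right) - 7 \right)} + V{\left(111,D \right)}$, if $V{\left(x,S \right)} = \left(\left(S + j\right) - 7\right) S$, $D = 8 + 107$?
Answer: $16895$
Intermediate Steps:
$J{\left(a \right)} = a \left(106 + a\right)$
$D = 115$
$V{\left(x,S \right)} = S \left(-11 + S\right)$ ($V{\left(x,S \right)} = \left(\left(S - 4\right) - 7\right) S = \left(\left(-4 + S\right) - 7\right) S = \left(-11 + S\right) S = S \left(-11 + S\right)$)
$J{\left(\left(-6\right) \left(-7\right) - 7 \right)} + V{\left(111,D \right)} = \left(\left(-6\right) \left(-7\right) - 7\right) \left(106 - -35\right) + 115 \left(-11 + 115\right) = \left(42 - 7\right) \left(106 + \left(42 - 7\right)\right) + 115 \cdot 104 = 35 \left(106 + 35\right) + 11960 = 35 \cdot 141 + 11960 = 4935 + 11960 = 16895$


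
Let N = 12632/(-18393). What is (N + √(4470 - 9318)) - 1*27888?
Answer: -512956616/18393 + 4*I*√303 ≈ -27889.0 + 69.628*I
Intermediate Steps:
N = -12632/18393 (N = 12632*(-1/18393) = -12632/18393 ≈ -0.68678)
(N + √(4470 - 9318)) - 1*27888 = (-12632/18393 + √(4470 - 9318)) - 1*27888 = (-12632/18393 + √(-4848)) - 27888 = (-12632/18393 + 4*I*√303) - 27888 = -512956616/18393 + 4*I*√303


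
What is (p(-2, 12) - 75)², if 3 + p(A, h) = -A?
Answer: 5776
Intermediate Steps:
p(A, h) = -3 - A
(p(-2, 12) - 75)² = ((-3 - 1*(-2)) - 75)² = ((-3 + 2) - 75)² = (-1 - 75)² = (-76)² = 5776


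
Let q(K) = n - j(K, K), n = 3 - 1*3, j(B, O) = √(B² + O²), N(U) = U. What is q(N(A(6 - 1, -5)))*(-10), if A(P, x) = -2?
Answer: 20*√2 ≈ 28.284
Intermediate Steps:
n = 0 (n = 3 - 3 = 0)
q(K) = -√2*√(K²) (q(K) = 0 - √(K² + K²) = 0 - √(2*K²) = 0 - √2*√(K²) = -√2*√(K²))
q(N(A(6 - 1, -5)))*(-10) = -√2*√((-2)²)*(-10) = -√2*√4*(-10) = -1*√2*2*(-10) = -2*√2*(-10) = 20*√2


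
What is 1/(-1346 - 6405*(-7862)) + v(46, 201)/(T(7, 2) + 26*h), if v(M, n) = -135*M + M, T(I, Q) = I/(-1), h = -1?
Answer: 375624063401/2010965946 ≈ 186.79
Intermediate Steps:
T(I, Q) = -I (T(I, Q) = I*(-1) = -I)
v(M, n) = -134*M
1/(-1346 - 6405*(-7862)) + v(46, 201)/(T(7, 2) + 26*h) = 1/(-1346 - 6405*(-7862)) + (-134*46)/(-1*7 + 26*(-1)) = -1/7862/(-7751) - 6164/(-7 - 26) = -1/7751*(-1/7862) - 6164/(-33) = 1/60938362 - 6164*(-1/33) = 1/60938362 + 6164/33 = 375624063401/2010965946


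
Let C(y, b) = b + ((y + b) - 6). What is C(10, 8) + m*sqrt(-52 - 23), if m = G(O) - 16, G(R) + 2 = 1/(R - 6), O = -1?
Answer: 20 - 635*I*sqrt(3)/7 ≈ 20.0 - 157.12*I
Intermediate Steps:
G(R) = -2 + 1/(-6 + R) (G(R) = -2 + 1/(R - 6) = -2 + 1/(-6 + R))
C(y, b) = -6 + y + 2*b (C(y, b) = b + ((b + y) - 6) = b + (-6 + b + y) = -6 + y + 2*b)
m = -127/7 (m = (13 - 2*(-1))/(-6 - 1) - 16 = (13 + 2)/(-7) - 16 = -1/7*15 - 16 = -15/7 - 16 = -127/7 ≈ -18.143)
C(10, 8) + m*sqrt(-52 - 23) = (-6 + 10 + 2*8) - 127*sqrt(-52 - 23)/7 = (-6 + 10 + 16) - 635*I*sqrt(3)/7 = 20 - 635*I*sqrt(3)/7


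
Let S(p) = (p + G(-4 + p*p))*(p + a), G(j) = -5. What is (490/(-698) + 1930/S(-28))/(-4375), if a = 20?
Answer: -60889/40309500 ≈ -0.0015105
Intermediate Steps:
S(p) = (-5 + p)*(20 + p) (S(p) = (p - 5)*(p + 20) = (-5 + p)*(20 + p))
(490/(-698) + 1930/S(-28))/(-4375) = (490/(-698) + 1930/(-100 + (-28)**2 + 15*(-28)))/(-4375) = (490*(-1/698) + 1930/(-100 + 784 - 420))*(-1/4375) = (-245/349 + 1930/264)*(-1/4375) = (-245/349 + 1930*(1/264))*(-1/4375) = (-245/349 + 965/132)*(-1/4375) = (304445/46068)*(-1/4375) = -60889/40309500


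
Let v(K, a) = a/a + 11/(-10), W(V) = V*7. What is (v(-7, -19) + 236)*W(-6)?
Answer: -49539/5 ≈ -9907.8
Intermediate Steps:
W(V) = 7*V
v(K, a) = -⅒ (v(K, a) = 1 + 11*(-⅒) = 1 - 11/10 = -⅒)
(v(-7, -19) + 236)*W(-6) = (-⅒ + 236)*(7*(-6)) = (2359/10)*(-42) = -49539/5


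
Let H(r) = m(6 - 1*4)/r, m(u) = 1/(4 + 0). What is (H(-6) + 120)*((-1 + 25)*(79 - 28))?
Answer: 146829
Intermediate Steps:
m(u) = ¼ (m(u) = 1/4 = ¼)
H(r) = 1/(4*r)
(H(-6) + 120)*((-1 + 25)*(79 - 28)) = ((¼)/(-6) + 120)*((-1 + 25)*(79 - 28)) = ((¼)*(-⅙) + 120)*(24*51) = (-1/24 + 120)*1224 = (2879/24)*1224 = 146829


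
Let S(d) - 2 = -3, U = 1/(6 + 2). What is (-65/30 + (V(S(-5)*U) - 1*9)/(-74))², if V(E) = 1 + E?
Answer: 13344409/3154176 ≈ 4.2307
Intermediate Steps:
U = ⅛ (U = 1/8 = ⅛ ≈ 0.12500)
S(d) = -1 (S(d) = 2 - 3 = -1)
(-65/30 + (V(S(-5)*U) - 1*9)/(-74))² = (-65/30 + ((1 - 1*⅛) - 1*9)/(-74))² = (-65*1/30 + ((1 - ⅛) - 9)*(-1/74))² = (-13/6 + (7/8 - 9)*(-1/74))² = (-13/6 - 65/8*(-1/74))² = (-13/6 + 65/592)² = (-3653/1776)² = 13344409/3154176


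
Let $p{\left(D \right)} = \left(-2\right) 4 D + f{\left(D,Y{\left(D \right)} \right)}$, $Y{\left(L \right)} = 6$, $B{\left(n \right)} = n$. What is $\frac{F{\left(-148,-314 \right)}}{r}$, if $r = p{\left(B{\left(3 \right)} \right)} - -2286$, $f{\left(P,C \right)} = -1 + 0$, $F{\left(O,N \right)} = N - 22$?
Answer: $- \frac{48}{323} \approx -0.14861$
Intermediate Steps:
$F{\left(O,N \right)} = -22 + N$
$f{\left(P,C \right)} = -1$
$p{\left(D \right)} = -1 - 8 D$ ($p{\left(D \right)} = \left(-2\right) 4 D - 1 = - 8 D - 1 = -1 - 8 D$)
$r = 2261$ ($r = \left(-1 - 24\right) - -2286 = \left(-1 - 24\right) + 2286 = -25 + 2286 = 2261$)
$\frac{F{\left(-148,-314 \right)}}{r} = \frac{-22 - 314}{2261} = \left(-336\right) \frac{1}{2261} = - \frac{48}{323}$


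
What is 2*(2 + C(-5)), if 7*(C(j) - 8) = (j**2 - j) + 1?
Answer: 202/7 ≈ 28.857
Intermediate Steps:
C(j) = 57/7 - j/7 + j**2/7 (C(j) = 8 + ((j**2 - j) + 1)/7 = 8 + (1 + j**2 - j)/7 = 8 + (1/7 - j/7 + j**2/7) = 57/7 - j/7 + j**2/7)
2*(2 + C(-5)) = 2*(2 + (57/7 - 1/7*(-5) + (1/7)*(-5)**2)) = 2*(2 + (57/7 + 5/7 + (1/7)*25)) = 2*(2 + (57/7 + 5/7 + 25/7)) = 2*(2 + 87/7) = 2*(101/7) = 202/7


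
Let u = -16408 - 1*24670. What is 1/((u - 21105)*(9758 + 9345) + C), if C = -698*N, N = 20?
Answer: -1/1187895809 ≈ -8.4182e-10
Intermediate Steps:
u = -41078 (u = -16408 - 24670 = -41078)
C = -13960 (C = -698*20 = -13960)
1/((u - 21105)*(9758 + 9345) + C) = 1/((-41078 - 21105)*(9758 + 9345) - 13960) = 1/(-62183*19103 - 13960) = 1/(-1187881849 - 13960) = 1/(-1187895809) = -1/1187895809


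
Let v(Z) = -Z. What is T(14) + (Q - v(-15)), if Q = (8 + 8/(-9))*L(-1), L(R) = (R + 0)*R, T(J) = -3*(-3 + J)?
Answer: -368/9 ≈ -40.889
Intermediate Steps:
T(J) = 9 - 3*J
L(R) = R**2 (L(R) = R*R = R**2)
Q = 64/9 (Q = (8 + 8/(-9))*(-1)**2 = (8 + 8*(-1/9))*1 = (8 - 8/9)*1 = (64/9)*1 = 64/9 ≈ 7.1111)
T(14) + (Q - v(-15)) = (9 - 3*14) + (64/9 - (-1)*(-15)) = (9 - 42) + (64/9 - 1*15) = -33 + (64/9 - 15) = -33 - 71/9 = -368/9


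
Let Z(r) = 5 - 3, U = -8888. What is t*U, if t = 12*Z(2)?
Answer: -213312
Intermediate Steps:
Z(r) = 2
t = 24 (t = 12*2 = 24)
t*U = 24*(-8888) = -213312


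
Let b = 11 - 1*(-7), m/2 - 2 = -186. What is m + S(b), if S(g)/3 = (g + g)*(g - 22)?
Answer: -800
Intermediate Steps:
m = -368 (m = 4 + 2*(-186) = 4 - 372 = -368)
b = 18 (b = 11 + 7 = 18)
S(g) = 6*g*(-22 + g) (S(g) = 3*((g + g)*(g - 22)) = 3*((2*g)*(-22 + g)) = 3*(2*g*(-22 + g)) = 6*g*(-22 + g))
m + S(b) = -368 + 6*18*(-22 + 18) = -368 + 6*18*(-4) = -368 - 432 = -800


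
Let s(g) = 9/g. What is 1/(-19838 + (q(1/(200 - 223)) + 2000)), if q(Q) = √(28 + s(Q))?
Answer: -17838/318194423 - I*√179/318194423 ≈ -5.606e-5 - 4.2047e-8*I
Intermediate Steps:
q(Q) = √(28 + 9/Q)
1/(-19838 + (q(1/(200 - 223)) + 2000)) = 1/(-19838 + (√(28 + 9/(1/(200 - 223))) + 2000)) = 1/(-19838 + (√(28 + 9/(1/(-23))) + 2000)) = 1/(-19838 + (√(28 + 9/(-1/23)) + 2000)) = 1/(-19838 + (√(28 + 9*(-23)) + 2000)) = 1/(-19838 + (√(28 - 207) + 2000)) = 1/(-19838 + (√(-179) + 2000)) = 1/(-19838 + (I*√179 + 2000)) = 1/(-19838 + (2000 + I*√179)) = 1/(-17838 + I*√179)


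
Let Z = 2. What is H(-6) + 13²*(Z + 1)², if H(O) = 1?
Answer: 1522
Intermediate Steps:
H(-6) + 13²*(Z + 1)² = 1 + 13²*(2 + 1)² = 1 + 169*3² = 1 + 169*9 = 1 + 1521 = 1522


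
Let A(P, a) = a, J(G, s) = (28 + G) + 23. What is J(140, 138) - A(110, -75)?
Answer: 266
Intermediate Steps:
J(G, s) = 51 + G
J(140, 138) - A(110, -75) = (51 + 140) - 1*(-75) = 191 + 75 = 266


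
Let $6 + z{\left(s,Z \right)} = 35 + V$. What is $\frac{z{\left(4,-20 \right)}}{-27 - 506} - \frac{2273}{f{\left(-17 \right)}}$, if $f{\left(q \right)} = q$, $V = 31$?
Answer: $\frac{1210489}{9061} \approx 133.59$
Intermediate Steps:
$z{\left(s,Z \right)} = 60$ ($z{\left(s,Z \right)} = -6 + \left(35 + 31\right) = -6 + 66 = 60$)
$\frac{z{\left(4,-20 \right)}}{-27 - 506} - \frac{2273}{f{\left(-17 \right)}} = \frac{60}{-27 - 506} - \frac{2273}{-17} = \frac{60}{-27 - 506} - - \frac{2273}{17} = \frac{60}{-533} + \frac{2273}{17} = 60 \left(- \frac{1}{533}\right) + \frac{2273}{17} = - \frac{60}{533} + \frac{2273}{17} = \frac{1210489}{9061}$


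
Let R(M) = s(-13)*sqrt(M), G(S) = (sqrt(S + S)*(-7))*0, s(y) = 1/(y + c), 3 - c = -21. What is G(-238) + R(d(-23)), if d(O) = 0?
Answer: 0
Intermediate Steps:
c = 24 (c = 3 - 1*(-21) = 3 + 21 = 24)
s(y) = 1/(24 + y) (s(y) = 1/(y + 24) = 1/(24 + y))
G(S) = 0 (G(S) = (sqrt(2*S)*(-7))*0 = ((sqrt(2)*sqrt(S))*(-7))*0 = -7*sqrt(2)*sqrt(S)*0 = 0)
R(M) = sqrt(M)/11 (R(M) = sqrt(M)/(24 - 13) = sqrt(M)/11)
G(-238) + R(d(-23)) = 0 + sqrt(0)/11 = 0 + (1/11)*0 = 0 + 0 = 0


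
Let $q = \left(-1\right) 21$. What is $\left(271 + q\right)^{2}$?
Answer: $62500$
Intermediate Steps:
$q = -21$
$\left(271 + q\right)^{2} = \left(271 - 21\right)^{2} = 250^{2} = 62500$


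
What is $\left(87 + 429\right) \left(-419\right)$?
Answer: $-216204$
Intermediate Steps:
$\left(87 + 429\right) \left(-419\right) = 516 \left(-419\right) = -216204$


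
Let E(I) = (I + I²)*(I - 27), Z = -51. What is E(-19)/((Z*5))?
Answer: 5244/85 ≈ 61.694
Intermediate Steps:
E(I) = (-27 + I)*(I + I²) (E(I) = (I + I²)*(-27 + I) = (-27 + I)*(I + I²))
E(-19)/((Z*5)) = (-19*(-27 + (-19)² - 26*(-19)))/((-51*5)) = -19*(-27 + 361 + 494)/(-255) = -19*828*(-1/255) = -15732*(-1/255) = 5244/85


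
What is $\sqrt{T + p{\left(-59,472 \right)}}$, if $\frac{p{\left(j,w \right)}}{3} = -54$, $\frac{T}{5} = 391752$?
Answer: $3 \sqrt{217622} \approx 1399.5$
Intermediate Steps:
$T = 1958760$ ($T = 5 \cdot 391752 = 1958760$)
$p{\left(j,w \right)} = -162$ ($p{\left(j,w \right)} = 3 \left(-54\right) = -162$)
$\sqrt{T + p{\left(-59,472 \right)}} = \sqrt{1958760 - 162} = \sqrt{1958598} = 3 \sqrt{217622}$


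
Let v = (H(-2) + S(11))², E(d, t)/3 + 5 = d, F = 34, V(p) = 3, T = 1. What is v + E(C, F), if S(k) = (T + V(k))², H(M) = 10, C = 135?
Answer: 1066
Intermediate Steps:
S(k) = 16 (S(k) = (1 + 3)² = 4² = 16)
E(d, t) = -15 + 3*d
v = 676 (v = (10 + 16)² = 26² = 676)
v + E(C, F) = 676 + (-15 + 3*135) = 676 + (-15 + 405) = 676 + 390 = 1066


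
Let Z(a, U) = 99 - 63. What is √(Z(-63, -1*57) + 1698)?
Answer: 17*√6 ≈ 41.641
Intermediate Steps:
Z(a, U) = 36
√(Z(-63, -1*57) + 1698) = √(36 + 1698) = √1734 = 17*√6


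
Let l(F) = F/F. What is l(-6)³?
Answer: 1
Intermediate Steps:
l(F) = 1
l(-6)³ = 1³ = 1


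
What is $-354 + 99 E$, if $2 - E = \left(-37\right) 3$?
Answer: $10833$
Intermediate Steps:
$E = 113$ ($E = 2 - \left(-37\right) 3 = 2 - -111 = 2 + 111 = 113$)
$-354 + 99 E = -354 + 99 \cdot 113 = -354 + 11187 = 10833$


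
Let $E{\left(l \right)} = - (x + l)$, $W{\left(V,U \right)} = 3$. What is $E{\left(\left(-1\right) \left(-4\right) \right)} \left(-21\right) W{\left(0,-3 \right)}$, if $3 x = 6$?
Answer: $378$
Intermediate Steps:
$x = 2$ ($x = \frac{1}{3} \cdot 6 = 2$)
$E{\left(l \right)} = -2 - l$ ($E{\left(l \right)} = - (2 + l) = -2 - l$)
$E{\left(\left(-1\right) \left(-4\right) \right)} \left(-21\right) W{\left(0,-3 \right)} = \left(-2 - \left(-1\right) \left(-4\right)\right) \left(-21\right) 3 = \left(-2 - 4\right) \left(-21\right) 3 = \left(-6\right) \left(-21\right) 3 = 126 \cdot 3 = 378$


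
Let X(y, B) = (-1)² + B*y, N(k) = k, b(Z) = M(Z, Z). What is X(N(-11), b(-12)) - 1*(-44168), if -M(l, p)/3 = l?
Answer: 43773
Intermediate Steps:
M(l, p) = -3*l
b(Z) = -3*Z
X(y, B) = 1 + B*y
X(N(-11), b(-12)) - 1*(-44168) = (1 - 3*(-12)*(-11)) - 1*(-44168) = (1 + 36*(-11)) + 44168 = (1 - 396) + 44168 = -395 + 44168 = 43773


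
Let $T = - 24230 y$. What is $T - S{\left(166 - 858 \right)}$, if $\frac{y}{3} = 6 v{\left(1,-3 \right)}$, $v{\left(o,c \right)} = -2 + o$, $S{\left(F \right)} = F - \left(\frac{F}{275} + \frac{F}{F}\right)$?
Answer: $\frac{120128383}{275} \approx 4.3683 \cdot 10^{5}$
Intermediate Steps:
$S{\left(F \right)} = -1 + \frac{274 F}{275}$ ($S{\left(F \right)} = F - \left(F \frac{1}{275} + 1\right) = F - \left(\frac{F}{275} + 1\right) = F - \left(1 + \frac{F}{275}\right) = -1 + \frac{274 F}{275}$)
$y = -18$ ($y = 3 \cdot 6 \left(-2 + 1\right) = 3 \cdot 6 \left(-1\right) = 3 \left(-6\right) = -18$)
$T = 436140$ ($T = \left(-24230\right) \left(-18\right) = 436140$)
$T - S{\left(166 - 858 \right)} = 436140 - \left(-1 + \frac{274 \left(166 - 858\right)}{275}\right) = 436140 - \left(-1 + \frac{274}{275} \left(-692\right)\right) = 436140 - \left(-1 - \frac{189608}{275}\right) = 436140 - - \frac{189883}{275} = 436140 + \frac{189883}{275} = \frac{120128383}{275}$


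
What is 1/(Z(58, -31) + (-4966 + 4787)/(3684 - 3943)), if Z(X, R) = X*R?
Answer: -259/465503 ≈ -0.00055639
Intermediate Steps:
Z(X, R) = R*X
1/(Z(58, -31) + (-4966 + 4787)/(3684 - 3943)) = 1/(-31*58 + (-4966 + 4787)/(3684 - 3943)) = 1/(-1798 - 179/(-259)) = 1/(-1798 - 179*(-1/259)) = 1/(-1798 + 179/259) = 1/(-465503/259) = -259/465503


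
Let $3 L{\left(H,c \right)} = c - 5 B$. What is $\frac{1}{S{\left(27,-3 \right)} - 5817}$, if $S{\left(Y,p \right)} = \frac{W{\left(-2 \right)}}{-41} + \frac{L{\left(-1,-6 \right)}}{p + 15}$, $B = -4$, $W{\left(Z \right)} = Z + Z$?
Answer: $- \frac{738}{4292587} \approx -0.00017192$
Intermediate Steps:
$W{\left(Z \right)} = 2 Z$
$L{\left(H,c \right)} = \frac{20}{3} + \frac{c}{3}$ ($L{\left(H,c \right)} = \frac{c - -20}{3} = \frac{c + 20}{3} = \frac{20 + c}{3} = \frac{20}{3} + \frac{c}{3}$)
$S{\left(Y,p \right)} = \frac{4}{41} + \frac{14}{3 \left(15 + p\right)}$ ($S{\left(Y,p \right)} = \frac{2 \left(-2\right)}{-41} + \frac{\frac{20}{3} + \frac{1}{3} \left(-6\right)}{p + 15} = \left(-4\right) \left(- \frac{1}{41}\right) + \frac{\frac{20}{3} - 2}{15 + p} = \frac{4}{41} + \frac{14}{3 \left(15 + p\right)}$)
$\frac{1}{S{\left(27,-3 \right)} - 5817} = \frac{1}{\frac{2 \left(377 + 6 \left(-3\right)\right)}{123 \left(15 - 3\right)} - 5817} = \frac{1}{\frac{2 \left(377 - 18\right)}{123 \cdot 12} - 5817} = \frac{1}{\frac{2}{123} \cdot \frac{1}{12} \cdot 359 - 5817} = \frac{1}{\frac{359}{738} - 5817} = \frac{1}{- \frac{4292587}{738}} = - \frac{738}{4292587}$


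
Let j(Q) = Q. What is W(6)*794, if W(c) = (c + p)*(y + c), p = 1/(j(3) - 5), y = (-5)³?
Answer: -519673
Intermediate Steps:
y = -125
p = -½ (p = 1/(3 - 5) = 1/(-2) = -½ ≈ -0.50000)
W(c) = (-125 + c)*(-½ + c) (W(c) = (c - ½)*(-125 + c) = (-½ + c)*(-125 + c) = (-125 + c)*(-½ + c))
W(6)*794 = (125/2 + 6² - 251/2*6)*794 = (125/2 + 36 - 753)*794 = -1309/2*794 = -519673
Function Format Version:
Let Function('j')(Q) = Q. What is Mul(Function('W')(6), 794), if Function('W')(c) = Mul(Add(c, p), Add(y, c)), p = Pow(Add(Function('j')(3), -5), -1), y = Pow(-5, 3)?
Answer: -519673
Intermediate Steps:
y = -125
p = Rational(-1, 2) (p = Pow(Add(3, -5), -1) = Pow(-2, -1) = Rational(-1, 2) ≈ -0.50000)
Function('W')(c) = Mul(Add(-125, c), Add(Rational(-1, 2), c)) (Function('W')(c) = Mul(Add(c, Rational(-1, 2)), Add(-125, c)) = Mul(Add(Rational(-1, 2), c), Add(-125, c)) = Mul(Add(-125, c), Add(Rational(-1, 2), c)))
Mul(Function('W')(6), 794) = Mul(Add(Rational(125, 2), Pow(6, 2), Mul(Rational(-251, 2), 6)), 794) = Mul(Add(Rational(125, 2), 36, -753), 794) = Mul(Rational(-1309, 2), 794) = -519673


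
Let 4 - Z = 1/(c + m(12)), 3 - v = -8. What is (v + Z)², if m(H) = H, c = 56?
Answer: 1038361/4624 ≈ 224.56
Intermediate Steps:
v = 11 (v = 3 - 1*(-8) = 3 + 8 = 11)
Z = 271/68 (Z = 4 - 1/(56 + 12) = 4 - 1/68 = 271/68 ≈ 3.9853)
(v + Z)² = (11 + 271/68)² = (1019/68)² = 1038361/4624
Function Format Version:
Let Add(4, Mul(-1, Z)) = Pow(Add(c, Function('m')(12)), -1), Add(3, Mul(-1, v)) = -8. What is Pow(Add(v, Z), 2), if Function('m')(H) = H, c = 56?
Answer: Rational(1038361, 4624) ≈ 224.56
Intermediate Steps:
v = 11 (v = Add(3, Mul(-1, -8)) = Add(3, 8) = 11)
Z = Rational(271, 68) (Z = Add(4, Mul(-1, Pow(Add(56, 12), -1))) = Add(4, Mul(-1, Pow(68, -1))) = Add(4, Mul(-1, Rational(1, 68))) = Add(4, Rational(-1, 68)) = Rational(271, 68) ≈ 3.9853)
Pow(Add(v, Z), 2) = Pow(Add(11, Rational(271, 68)), 2) = Pow(Rational(1019, 68), 2) = Rational(1038361, 4624)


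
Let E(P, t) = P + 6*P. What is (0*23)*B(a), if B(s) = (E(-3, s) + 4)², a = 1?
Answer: 0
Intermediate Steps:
E(P, t) = 7*P
B(s) = 289 (B(s) = (7*(-3) + 4)² = (-21 + 4)² = (-17)² = 289)
(0*23)*B(a) = (0*23)*289 = 0*289 = 0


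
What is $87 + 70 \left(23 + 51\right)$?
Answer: $5267$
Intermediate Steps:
$87 + 70 \left(23 + 51\right) = 87 + 70 \cdot 74 = 87 + 5180 = 5267$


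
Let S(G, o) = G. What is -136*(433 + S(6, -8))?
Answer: -59704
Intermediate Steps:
-136*(433 + S(6, -8)) = -136*(433 + 6) = -136*439 = -59704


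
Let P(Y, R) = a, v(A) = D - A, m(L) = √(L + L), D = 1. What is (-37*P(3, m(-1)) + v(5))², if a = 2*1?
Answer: 6084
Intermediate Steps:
a = 2
m(L) = √2*√L (m(L) = √(2*L) = √2*√L)
v(A) = 1 - A
P(Y, R) = 2
(-37*P(3, m(-1)) + v(5))² = (-37*2 + (1 - 1*5))² = (-74 + (1 - 5))² = (-74 - 4)² = (-78)² = 6084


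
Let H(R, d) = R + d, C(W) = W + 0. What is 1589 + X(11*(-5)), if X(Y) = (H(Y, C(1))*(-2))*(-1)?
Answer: 1481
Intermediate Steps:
C(W) = W
X(Y) = 2 + 2*Y (X(Y) = ((Y + 1)*(-2))*(-1) = ((1 + Y)*(-2))*(-1) = (-2 - 2*Y)*(-1) = 2 + 2*Y)
1589 + X(11*(-5)) = 1589 + (2 + 2*(11*(-5))) = 1589 + (2 + 2*(-55)) = 1589 + (2 - 110) = 1589 - 108 = 1481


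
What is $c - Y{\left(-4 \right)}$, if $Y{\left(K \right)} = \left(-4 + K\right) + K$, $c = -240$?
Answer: $-228$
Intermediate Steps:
$Y{\left(K \right)} = -4 + 2 K$
$c - Y{\left(-4 \right)} = -240 - \left(-4 + 2 \left(-4\right)\right) = -240 - \left(-4 - 8\right) = -240 - -12 = -240 + 12 = -228$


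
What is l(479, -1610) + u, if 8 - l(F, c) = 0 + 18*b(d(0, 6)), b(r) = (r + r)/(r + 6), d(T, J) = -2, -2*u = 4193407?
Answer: -4193355/2 ≈ -2.0967e+6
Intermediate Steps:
u = -4193407/2 (u = -1/2*4193407 = -4193407/2 ≈ -2.0967e+6)
b(r) = 2*r/(6 + r) (b(r) = (2*r)/(6 + r) = 2*r/(6 + r))
l(F, c) = 26 (l(F, c) = 8 - (0 + 18*(2*(-2)/(6 - 2))) = 8 - (0 + 18*(2*(-2)/4)) = 8 - (0 + 18*(2*(-2)*(1/4))) = 8 - (0 + 18*(-1)) = 8 - (0 - 18) = 8 - 1*(-18) = 8 + 18 = 26)
l(479, -1610) + u = 26 - 4193407/2 = -4193355/2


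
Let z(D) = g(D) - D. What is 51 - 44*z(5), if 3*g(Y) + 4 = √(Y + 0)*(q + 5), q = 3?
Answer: 989/3 - 352*√5/3 ≈ 67.301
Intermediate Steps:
g(Y) = -4/3 + 8*√Y/3 (g(Y) = -4/3 + (√(Y + 0)*(3 + 5))/3 = -4/3 + (√Y*8)/3 = -4/3 + (8*√Y)/3 = -4/3 + 8*√Y/3)
z(D) = -4/3 - D + 8*√D/3 (z(D) = (-4/3 + 8*√D/3) - D = -4/3 - D + 8*√D/3)
51 - 44*z(5) = 51 - 44*(-4/3 - 1*5 + 8*√5/3) = 51 - 44*(-4/3 - 5 + 8*√5/3) = 51 - 44*(-19/3 + 8*√5/3) = 51 + (836/3 - 352*√5/3) = 989/3 - 352*√5/3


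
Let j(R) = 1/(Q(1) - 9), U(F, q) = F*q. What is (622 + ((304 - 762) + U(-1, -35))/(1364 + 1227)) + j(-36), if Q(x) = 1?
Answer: 12886841/20728 ≈ 621.71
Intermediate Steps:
j(R) = -⅛ (j(R) = 1/(1 - 9) = 1/(-8) = -⅛)
(622 + ((304 - 762) + U(-1, -35))/(1364 + 1227)) + j(-36) = (622 + ((304 - 762) - 1*(-35))/(1364 + 1227)) - ⅛ = (622 + (-458 + 35)/2591) - ⅛ = (622 - 423*1/2591) - ⅛ = (622 - 423/2591) - ⅛ = 1611179/2591 - ⅛ = 12886841/20728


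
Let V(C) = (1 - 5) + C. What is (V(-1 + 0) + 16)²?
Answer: 121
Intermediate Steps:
V(C) = -4 + C
(V(-1 + 0) + 16)² = ((-4 + (-1 + 0)) + 16)² = ((-4 - 1) + 16)² = (-5 + 16)² = 11² = 121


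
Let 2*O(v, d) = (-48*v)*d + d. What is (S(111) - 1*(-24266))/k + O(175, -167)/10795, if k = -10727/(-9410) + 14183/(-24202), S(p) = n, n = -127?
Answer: 7429161367713362/170227466885 ≈ 43643.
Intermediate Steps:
S(p) = -127
k = 31538206/56935205 (k = -10727*(-1/9410) + 14183*(-1/24202) = 10727/9410 - 14183/24202 = 31538206/56935205 ≈ 0.55393)
O(v, d) = d/2 - 24*d*v (O(v, d) = ((-48*v)*d + d)/2 = (-48*d*v + d)/2 = (d - 48*d*v)/2 = d/2 - 24*d*v)
(S(111) - 1*(-24266))/k + O(175, -167)/10795 = (-127 - 1*(-24266))/(31538206/56935205) + ((1/2)*(-167)*(1 - 48*175))/10795 = (-127 + 24266)*(56935205/31538206) + ((1/2)*(-167)*(1 - 8400))*(1/10795) = 24139*(56935205/31538206) + ((1/2)*(-167)*(-8399))*(1/10795) = 1374358913495/31538206 + (1402633/2)*(1/10795) = 1374358913495/31538206 + 1402633/21590 = 7429161367713362/170227466885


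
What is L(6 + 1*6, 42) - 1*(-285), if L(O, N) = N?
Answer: 327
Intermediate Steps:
L(6 + 1*6, 42) - 1*(-285) = 42 - 1*(-285) = 42 + 285 = 327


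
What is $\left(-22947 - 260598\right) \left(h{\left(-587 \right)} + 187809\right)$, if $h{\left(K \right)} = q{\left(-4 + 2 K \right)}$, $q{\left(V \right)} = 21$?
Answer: $-53258257350$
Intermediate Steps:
$h{\left(K \right)} = 21$
$\left(-22947 - 260598\right) \left(h{\left(-587 \right)} + 187809\right) = \left(-22947 - 260598\right) \left(21 + 187809\right) = \left(-283545\right) 187830 = -53258257350$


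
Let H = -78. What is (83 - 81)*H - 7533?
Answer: -7689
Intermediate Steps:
(83 - 81)*H - 7533 = (83 - 81)*(-78) - 7533 = 2*(-78) - 7533 = -156 - 7533 = -7689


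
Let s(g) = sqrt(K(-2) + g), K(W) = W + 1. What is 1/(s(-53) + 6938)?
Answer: 3469/24067949 - 3*I*sqrt(6)/48135898 ≈ 0.00014413 - 1.5266e-7*I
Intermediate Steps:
K(W) = 1 + W
s(g) = sqrt(-1 + g) (s(g) = sqrt((1 - 2) + g) = sqrt(-1 + g))
1/(s(-53) + 6938) = 1/(sqrt(-1 - 53) + 6938) = 1/(sqrt(-54) + 6938) = 1/(3*I*sqrt(6) + 6938) = 1/(6938 + 3*I*sqrt(6))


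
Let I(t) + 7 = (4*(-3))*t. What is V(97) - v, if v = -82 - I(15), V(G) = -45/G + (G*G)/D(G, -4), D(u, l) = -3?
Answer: -943363/291 ≈ -3241.8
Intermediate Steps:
I(t) = -7 - 12*t (I(t) = -7 + (4*(-3))*t = -7 - 12*t)
V(G) = -45/G - G²/3 (V(G) = -45/G + (G*G)/(-3) = -45/G + G²*(-⅓) = -45/G - G²/3)
v = 105 (v = -82 - (-7 - 12*15) = -82 - (-7 - 180) = -82 - 1*(-187) = -82 + 187 = 105)
V(97) - v = (⅓)*(-135 - 1*97³)/97 - 1*105 = (⅓)*(1/97)*(-135 - 1*912673) - 105 = (⅓)*(1/97)*(-135 - 912673) - 105 = (⅓)*(1/97)*(-912808) - 105 = -912808/291 - 105 = -943363/291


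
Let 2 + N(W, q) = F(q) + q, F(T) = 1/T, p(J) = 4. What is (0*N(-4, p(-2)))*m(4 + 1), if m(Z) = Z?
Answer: 0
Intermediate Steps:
F(T) = 1/T
N(W, q) = -2 + q + 1/q (N(W, q) = -2 + (1/q + q) = -2 + (q + 1/q) = -2 + q + 1/q)
(0*N(-4, p(-2)))*m(4 + 1) = (0*(-2 + 4 + 1/4))*(4 + 1) = (0*(-2 + 4 + ¼))*5 = (0*(9/4))*5 = 0*5 = 0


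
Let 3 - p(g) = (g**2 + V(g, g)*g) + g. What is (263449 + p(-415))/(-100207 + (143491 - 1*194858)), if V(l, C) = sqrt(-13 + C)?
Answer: -45821/75787 - 415*I*sqrt(107)/75787 ≈ -0.6046 - 0.056643*I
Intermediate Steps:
p(g) = 3 - g - g**2 - g*sqrt(-13 + g) (p(g) = 3 - ((g**2 + sqrt(-13 + g)*g) + g) = 3 - ((g**2 + g*sqrt(-13 + g)) + g) = 3 - (g + g**2 + g*sqrt(-13 + g)) = 3 + (-g - g**2 - g*sqrt(-13 + g)) = 3 - g - g**2 - g*sqrt(-13 + g))
(263449 + p(-415))/(-100207 + (143491 - 1*194858)) = (263449 + (3 - 1*(-415) - 1*(-415)**2 - 1*(-415)*sqrt(-13 - 415)))/(-100207 + (143491 - 1*194858)) = (263449 + (3 + 415 - 1*172225 - 1*(-415)*sqrt(-428)))/(-100207 + (143491 - 194858)) = (263449 + (3 + 415 - 172225 - 1*(-415)*2*I*sqrt(107)))/(-100207 - 51367) = (263449 + (3 + 415 - 172225 + 830*I*sqrt(107)))/(-151574) = (263449 + (-171807 + 830*I*sqrt(107)))*(-1/151574) = (91642 + 830*I*sqrt(107))*(-1/151574) = -45821/75787 - 415*I*sqrt(107)/75787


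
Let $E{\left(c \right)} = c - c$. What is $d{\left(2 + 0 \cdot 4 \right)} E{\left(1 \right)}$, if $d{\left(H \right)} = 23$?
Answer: $0$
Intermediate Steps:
$E{\left(c \right)} = 0$
$d{\left(2 + 0 \cdot 4 \right)} E{\left(1 \right)} = 23 \cdot 0 = 0$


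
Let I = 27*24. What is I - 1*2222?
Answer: -1574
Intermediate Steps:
I = 648
I - 1*2222 = 648 - 1*2222 = 648 - 2222 = -1574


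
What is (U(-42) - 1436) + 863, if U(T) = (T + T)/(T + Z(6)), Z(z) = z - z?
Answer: -571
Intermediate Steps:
Z(z) = 0
U(T) = 2 (U(T) = (T + T)/(T + 0) = (2*T)/T = 2)
(U(-42) - 1436) + 863 = (2 - 1436) + 863 = -1434 + 863 = -571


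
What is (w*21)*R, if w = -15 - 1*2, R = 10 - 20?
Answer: 3570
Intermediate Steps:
R = -10
w = -17 (w = -15 - 2 = -17)
(w*21)*R = -17*21*(-10) = -357*(-10) = 3570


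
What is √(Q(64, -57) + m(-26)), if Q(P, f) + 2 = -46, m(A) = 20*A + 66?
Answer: I*√502 ≈ 22.405*I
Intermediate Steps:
m(A) = 66 + 20*A
Q(P, f) = -48 (Q(P, f) = -2 - 46 = -48)
√(Q(64, -57) + m(-26)) = √(-48 + (66 + 20*(-26))) = √(-48 + (66 - 520)) = √(-48 - 454) = √(-502) = I*√502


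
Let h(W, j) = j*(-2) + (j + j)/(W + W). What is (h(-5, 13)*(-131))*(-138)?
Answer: -2585154/5 ≈ -5.1703e+5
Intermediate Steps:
h(W, j) = -2*j + j/W (h(W, j) = -2*j + (2*j)/((2*W)) = -2*j + (2*j)*(1/(2*W)) = -2*j + j/W)
(h(-5, 13)*(-131))*(-138) = ((-2*13 + 13/(-5))*(-131))*(-138) = ((-26 + 13*(-⅕))*(-131))*(-138) = ((-26 - 13/5)*(-131))*(-138) = -143/5*(-131)*(-138) = (18733/5)*(-138) = -2585154/5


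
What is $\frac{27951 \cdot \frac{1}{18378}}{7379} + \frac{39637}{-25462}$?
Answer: $- \frac{447875991961}{287744496087} \approx -1.5565$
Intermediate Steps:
$\frac{27951 \cdot \frac{1}{18378}}{7379} + \frac{39637}{-25462} = 27951 \cdot \frac{1}{18378} \cdot \frac{1}{7379} + 39637 \left(- \frac{1}{25462}\right) = \frac{9317}{6126} \cdot \frac{1}{7379} - \frac{39637}{25462} = \frac{9317}{45203754} - \frac{39637}{25462} = - \frac{447875991961}{287744496087}$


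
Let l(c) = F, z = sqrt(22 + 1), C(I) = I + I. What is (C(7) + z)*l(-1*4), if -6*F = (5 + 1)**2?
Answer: -84 - 6*sqrt(23) ≈ -112.78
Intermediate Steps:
C(I) = 2*I
z = sqrt(23) ≈ 4.7958
F = -6 (F = -(5 + 1)**2/6 = -1/6*6**2 = -1/6*36 = -6)
l(c) = -6
(C(7) + z)*l(-1*4) = (2*7 + sqrt(23))*(-6) = (14 + sqrt(23))*(-6) = -84 - 6*sqrt(23)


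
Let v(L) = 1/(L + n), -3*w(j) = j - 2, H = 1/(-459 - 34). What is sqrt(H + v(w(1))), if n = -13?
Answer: I*sqrt(28419478)/18734 ≈ 0.28456*I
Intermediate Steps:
H = -1/493 (H = 1/(-493) = -1/493 ≈ -0.0020284)
w(j) = 2/3 - j/3 (w(j) = -(j - 2)/3 = -(-2 + j)/3 = 2/3 - j/3)
v(L) = 1/(-13 + L) (v(L) = 1/(L - 13) = 1/(-13 + L))
sqrt(H + v(w(1))) = sqrt(-1/493 + 1/(-13 + (2/3 - 1/3*1))) = sqrt(-1/493 + 1/(-13 + (2/3 - 1/3))) = sqrt(-1/493 + 1/(-13 + 1/3)) = sqrt(-1/493 + 1/(-38/3)) = sqrt(-1/493 - 3/38) = sqrt(-1517/18734) = I*sqrt(28419478)/18734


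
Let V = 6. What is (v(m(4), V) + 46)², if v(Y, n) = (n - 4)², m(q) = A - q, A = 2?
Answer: 2500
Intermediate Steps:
m(q) = 2 - q
v(Y, n) = (-4 + n)²
(v(m(4), V) + 46)² = ((-4 + 6)² + 46)² = (2² + 46)² = (4 + 46)² = 50² = 2500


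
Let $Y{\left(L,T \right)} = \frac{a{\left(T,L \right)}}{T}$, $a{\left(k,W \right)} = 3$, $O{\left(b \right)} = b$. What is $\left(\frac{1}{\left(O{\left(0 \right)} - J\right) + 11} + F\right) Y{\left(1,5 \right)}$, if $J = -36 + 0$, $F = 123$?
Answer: $\frac{17346}{235} \approx 73.813$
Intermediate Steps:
$Y{\left(L,T \right)} = \frac{3}{T}$
$J = -36$
$\left(\frac{1}{\left(O{\left(0 \right)} - J\right) + 11} + F\right) Y{\left(1,5 \right)} = \left(\frac{1}{\left(0 - -36\right) + 11} + 123\right) \frac{3}{5} = \left(\frac{1}{\left(0 + 36\right) + 11} + 123\right) 3 \cdot \frac{1}{5} = \left(\frac{1}{36 + 11} + 123\right) \frac{3}{5} = \left(\frac{1}{47} + 123\right) \frac{3}{5} = \frac{5782}{47} \cdot \frac{3}{5} = \frac{17346}{235}$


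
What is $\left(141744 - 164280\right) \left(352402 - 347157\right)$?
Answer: $-118201320$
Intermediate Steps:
$\left(141744 - 164280\right) \left(352402 - 347157\right) = - 22536 \left(352402 - 347157\right) = \left(-22536\right) 5245 = -118201320$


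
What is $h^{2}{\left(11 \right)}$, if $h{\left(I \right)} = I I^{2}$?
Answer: $1771561$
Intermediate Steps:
$h{\left(I \right)} = I^{3}$
$h^{2}{\left(11 \right)} = \left(11^{3}\right)^{2} = 1331^{2} = 1771561$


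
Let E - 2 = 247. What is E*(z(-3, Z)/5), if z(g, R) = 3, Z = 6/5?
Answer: 747/5 ≈ 149.40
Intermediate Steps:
E = 249 (E = 2 + 247 = 249)
Z = 6/5 (Z = 6*(1/5) = 6/5 ≈ 1.2000)
E*(z(-3, Z)/5) = 249*(3/5) = 747/5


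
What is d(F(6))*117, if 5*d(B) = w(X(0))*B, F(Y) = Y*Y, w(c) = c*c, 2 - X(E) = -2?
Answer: 67392/5 ≈ 13478.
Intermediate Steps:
X(E) = 4 (X(E) = 2 - 1*(-2) = 2 + 2 = 4)
w(c) = c²
F(Y) = Y²
d(B) = 16*B/5 (d(B) = (4²*B)/5 = (16*B)/5 = 16*B/5)
d(F(6))*117 = ((16/5)*6²)*117 = ((16/5)*36)*117 = (576/5)*117 = 67392/5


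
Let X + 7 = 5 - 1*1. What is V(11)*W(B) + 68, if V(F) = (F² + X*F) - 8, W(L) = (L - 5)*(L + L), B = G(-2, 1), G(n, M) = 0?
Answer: 68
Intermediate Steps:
B = 0
W(L) = 2*L*(-5 + L) (W(L) = (-5 + L)*(2*L) = 2*L*(-5 + L))
X = -3 (X = -7 + (5 - 1*1) = -7 + (5 - 1) = -7 + 4 = -3)
V(F) = -8 + F² - 3*F (V(F) = (F² - 3*F) - 8 = -8 + F² - 3*F)
V(11)*W(B) + 68 = (-8 + 11² - 3*11)*(2*0*(-5 + 0)) + 68 = (-8 + 121 - 33)*(2*0*(-5)) + 68 = 80*0 + 68 = 0 + 68 = 68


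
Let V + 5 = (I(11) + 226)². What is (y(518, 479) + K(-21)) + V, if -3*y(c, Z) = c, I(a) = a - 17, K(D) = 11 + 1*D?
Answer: 144637/3 ≈ 48212.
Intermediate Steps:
K(D) = 11 + D
I(a) = -17 + a
y(c, Z) = -c/3
V = 48395 (V = -5 + ((-17 + 11) + 226)² = -5 + (-6 + 226)² = -5 + 220² = -5 + 48400 = 48395)
(y(518, 479) + K(-21)) + V = (-⅓*518 + (11 - 21)) + 48395 = (-518/3 - 10) + 48395 = -548/3 + 48395 = 144637/3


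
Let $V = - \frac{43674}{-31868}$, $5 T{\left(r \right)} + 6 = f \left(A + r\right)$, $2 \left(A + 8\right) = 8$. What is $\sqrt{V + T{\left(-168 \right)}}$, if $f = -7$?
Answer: $\frac{\sqrt{1529513981390}}{79670} \approx 15.523$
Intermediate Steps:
$A = -4$ ($A = -8 + \frac{1}{2} \cdot 8 = -8 + 4 = -4$)
$T{\left(r \right)} = \frac{22}{5} - \frac{7 r}{5}$ ($T{\left(r \right)} = - \frac{6}{5} + \frac{\left(-7\right) \left(-4 + r\right)}{5} = - \frac{6}{5} + \frac{28 - 7 r}{5} = - \frac{6}{5} - \left(- \frac{28}{5} + \frac{7 r}{5}\right) = \frac{22}{5} - \frac{7 r}{5}$)
$V = \frac{21837}{15934}$ ($V = \left(-43674\right) \left(- \frac{1}{31868}\right) = \frac{21837}{15934} \approx 1.3705$)
$\sqrt{V + T{\left(-168 \right)}} = \sqrt{\frac{21837}{15934} + \left(\frac{22}{5} - - \frac{1176}{5}\right)} = \sqrt{\frac{21837}{15934} + \left(\frac{22}{5} + \frac{1176}{5}\right)} = \sqrt{\frac{21837}{15934} + \frac{1198}{5}} = \sqrt{\frac{19198117}{79670}} = \frac{\sqrt{1529513981390}}{79670}$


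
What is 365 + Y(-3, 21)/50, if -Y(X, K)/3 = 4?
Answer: 9119/25 ≈ 364.76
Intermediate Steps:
Y(X, K) = -12 (Y(X, K) = -3*4 = -12)
365 + Y(-3, 21)/50 = 365 - 12/50 = 365 + (1/50)*(-12) = 365 - 6/25 = 9119/25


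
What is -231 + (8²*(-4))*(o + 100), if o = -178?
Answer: 19737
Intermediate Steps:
-231 + (8²*(-4))*(o + 100) = -231 + (8²*(-4))*(-178 + 100) = -231 + (64*(-4))*(-78) = -231 - 256*(-78) = -231 + 19968 = 19737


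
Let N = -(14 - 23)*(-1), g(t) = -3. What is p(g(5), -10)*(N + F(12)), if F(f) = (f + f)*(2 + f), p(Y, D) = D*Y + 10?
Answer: 13080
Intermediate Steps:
p(Y, D) = 10 + D*Y
F(f) = 2*f*(2 + f) (F(f) = (2*f)*(2 + f) = 2*f*(2 + f))
N = -9 (N = -(-9)*(-1) = -1*9 = -9)
p(g(5), -10)*(N + F(12)) = (10 - 10*(-3))*(-9 + 2*12*(2 + 12)) = (10 + 30)*(-9 + 2*12*14) = 40*(-9 + 336) = 40*327 = 13080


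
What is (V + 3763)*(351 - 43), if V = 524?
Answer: 1320396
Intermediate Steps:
(V + 3763)*(351 - 43) = (524 + 3763)*(351 - 43) = 4287*308 = 1320396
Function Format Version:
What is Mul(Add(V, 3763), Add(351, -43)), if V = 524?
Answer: 1320396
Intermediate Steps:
Mul(Add(V, 3763), Add(351, -43)) = Mul(Add(524, 3763), Add(351, -43)) = Mul(4287, 308) = 1320396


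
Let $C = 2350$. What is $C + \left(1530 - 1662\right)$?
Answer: $2218$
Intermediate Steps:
$C + \left(1530 - 1662\right) = 2350 + \left(1530 - 1662\right) = 2350 - 132 = 2218$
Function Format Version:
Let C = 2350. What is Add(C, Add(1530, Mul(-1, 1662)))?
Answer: 2218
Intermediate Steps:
Add(C, Add(1530, Mul(-1, 1662))) = Add(2350, Add(1530, Mul(-1, 1662))) = Add(2350, Add(1530, -1662)) = Add(2350, -132) = 2218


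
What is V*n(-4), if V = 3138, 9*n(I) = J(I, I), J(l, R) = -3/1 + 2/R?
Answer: -3661/3 ≈ -1220.3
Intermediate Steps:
J(l, R) = -3 + 2/R (J(l, R) = -3*1 + 2/R = -3 + 2/R)
n(I) = -1/3 + 2/(9*I) (n(I) = (-3 + 2/I)/9 = -1/3 + 2/(9*I))
V*n(-4) = 3138*((1/9)*(2 - 3*(-4))/(-4)) = 3138*((1/9)*(-1/4)*(2 + 12)) = 3138*((1/9)*(-1/4)*14) = 3138*(-7/18) = -3661/3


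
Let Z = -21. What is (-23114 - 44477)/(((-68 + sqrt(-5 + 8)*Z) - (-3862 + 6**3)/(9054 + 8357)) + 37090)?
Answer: -758575192253200888/415500621551356861 - 430284396639531*sqrt(3)/415500621551356861 ≈ -1.8275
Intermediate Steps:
(-23114 - 44477)/(((-68 + sqrt(-5 + 8)*Z) - (-3862 + 6**3)/(9054 + 8357)) + 37090) = (-23114 - 44477)/(((-68 + sqrt(-5 + 8)*(-21)) - (-3862 + 6**3)/(9054 + 8357)) + 37090) = -67591/(((-68 + sqrt(3)*(-21)) - (-3862 + 216)/17411) + 37090) = -67591/(((-68 - 21*sqrt(3)) - (-3646)/17411) + 37090) = -67591/(((-68 - 21*sqrt(3)) - 1*(-3646/17411)) + 37090) = -67591/(((-68 - 21*sqrt(3)) + 3646/17411) + 37090) = -67591/((-1180302/17411 - 21*sqrt(3)) + 37090) = -67591/(644593688/17411 - 21*sqrt(3))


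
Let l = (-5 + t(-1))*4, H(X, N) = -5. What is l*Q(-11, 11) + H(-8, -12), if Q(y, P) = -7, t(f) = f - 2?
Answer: 219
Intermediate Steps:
t(f) = -2 + f
l = -32 (l = (-5 + (-2 - 1))*4 = (-5 - 3)*4 = -8*4 = -32)
l*Q(-11, 11) + H(-8, -12) = -32*(-7) - 5 = 224 - 5 = 219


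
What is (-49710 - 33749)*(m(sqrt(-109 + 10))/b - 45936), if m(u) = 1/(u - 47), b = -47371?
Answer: 419155055974308659/109332268 - 250377*I*sqrt(11)/109332268 ≈ 3.8338e+9 - 0.0075953*I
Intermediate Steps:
m(u) = 1/(-47 + u)
(-49710 - 33749)*(m(sqrt(-109 + 10))/b - 45936) = (-49710 - 33749)*(1/(-47 + sqrt(-109 + 10)*(-47371)) - 45936) = -83459*(-1/47371/(-47 + sqrt(-99)) - 45936) = -83459*(-1/47371/(-47 + 3*I*sqrt(11)) - 45936) = -83459*(-1/(47371*(-47 + 3*I*sqrt(11))) - 45936) = -83459*(-45936 - 1/(47371*(-47 + 3*I*sqrt(11)))) = 3833772624 + 83459/(47371*(-47 + 3*I*sqrt(11)))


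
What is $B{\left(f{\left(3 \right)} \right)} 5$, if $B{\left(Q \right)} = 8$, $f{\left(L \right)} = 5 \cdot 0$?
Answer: $40$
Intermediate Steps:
$f{\left(L \right)} = 0$
$B{\left(f{\left(3 \right)} \right)} 5 = 8 \cdot 5 = 40$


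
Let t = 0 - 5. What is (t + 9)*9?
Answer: 36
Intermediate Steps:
t = -5
(t + 9)*9 = (-5 + 9)*9 = 4*9 = 36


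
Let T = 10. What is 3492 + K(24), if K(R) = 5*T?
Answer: 3542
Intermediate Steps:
K(R) = 50 (K(R) = 5*10 = 50)
3492 + K(24) = 3492 + 50 = 3542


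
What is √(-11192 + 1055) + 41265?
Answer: 41265 + I*√10137 ≈ 41265.0 + 100.68*I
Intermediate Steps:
√(-11192 + 1055) + 41265 = √(-10137) + 41265 = I*√10137 + 41265 = 41265 + I*√10137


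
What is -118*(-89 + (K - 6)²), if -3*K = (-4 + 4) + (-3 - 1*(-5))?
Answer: 47318/9 ≈ 5257.6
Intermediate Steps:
K = -⅔ (K = -((-4 + 4) + (-3 - 1*(-5)))/3 = -(0 + (-3 + 5))/3 = -(0 + 2)/3 = -⅓*2 = -⅔ ≈ -0.66667)
-118*(-89 + (K - 6)²) = -118*(-89 + (-⅔ - 6)²) = -118*(-89 + (-20/3)²) = -118*(-89 + 400/9) = -118*(-401/9) = 47318/9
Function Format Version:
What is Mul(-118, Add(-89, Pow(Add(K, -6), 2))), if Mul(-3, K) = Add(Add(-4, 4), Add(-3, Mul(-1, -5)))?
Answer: Rational(47318, 9) ≈ 5257.6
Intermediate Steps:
K = Rational(-2, 3) (K = Mul(Rational(-1, 3), Add(Add(-4, 4), Add(-3, Mul(-1, -5)))) = Mul(Rational(-1, 3), Add(0, Add(-3, 5))) = Mul(Rational(-1, 3), Add(0, 2)) = Mul(Rational(-1, 3), 2) = Rational(-2, 3) ≈ -0.66667)
Mul(-118, Add(-89, Pow(Add(K, -6), 2))) = Mul(-118, Add(-89, Pow(Add(Rational(-2, 3), -6), 2))) = Mul(-118, Add(-89, Pow(Rational(-20, 3), 2))) = Mul(-118, Add(-89, Rational(400, 9))) = Mul(-118, Rational(-401, 9)) = Rational(47318, 9)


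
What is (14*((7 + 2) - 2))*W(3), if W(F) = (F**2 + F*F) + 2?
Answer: 1960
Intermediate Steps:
W(F) = 2 + 2*F**2 (W(F) = (F**2 + F**2) + 2 = 2*F**2 + 2 = 2 + 2*F**2)
(14*((7 + 2) - 2))*W(3) = (14*((7 + 2) - 2))*(2 + 2*3**2) = (14*(9 - 2))*(2 + 2*9) = (14*7)*(2 + 18) = 98*20 = 1960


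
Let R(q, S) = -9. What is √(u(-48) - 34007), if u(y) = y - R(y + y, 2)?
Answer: I*√34046 ≈ 184.52*I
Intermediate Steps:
u(y) = 9 + y (u(y) = y - 1*(-9) = y + 9 = 9 + y)
√(u(-48) - 34007) = √((9 - 48) - 34007) = √(-39 - 34007) = √(-34046) = I*√34046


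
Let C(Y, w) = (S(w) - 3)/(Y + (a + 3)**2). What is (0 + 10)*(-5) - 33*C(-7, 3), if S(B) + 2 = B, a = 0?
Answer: -17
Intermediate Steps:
S(B) = -2 + B
C(Y, w) = (-5 + w)/(9 + Y) (C(Y, w) = ((-2 + w) - 3)/(Y + (0 + 3)**2) = (-5 + w)/(Y + 3**2) = (-5 + w)/(Y + 9) = (-5 + w)/(9 + Y))
(0 + 10)*(-5) - 33*C(-7, 3) = (0 + 10)*(-5) - 33*(-5 + 3)/(9 - 7) = 10*(-5) - 33*(-2)/2 = -50 - 33*(-2)/2 = -50 - 33*(-1) = -50 + 33 = -17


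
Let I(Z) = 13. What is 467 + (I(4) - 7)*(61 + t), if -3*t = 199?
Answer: 435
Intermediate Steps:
t = -199/3 (t = -⅓*199 = -199/3 ≈ -66.333)
467 + (I(4) - 7)*(61 + t) = 467 + (13 - 7)*(61 - 199/3) = 467 + 6*(-16/3) = 467 - 32 = 435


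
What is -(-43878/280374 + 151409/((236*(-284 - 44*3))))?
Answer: 7793152249/4587666304 ≈ 1.6987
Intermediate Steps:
-(-43878/280374 + 151409/((236*(-284 - 44*3)))) = -(-43878*1/280374 + 151409/((236*(-284 - 132)))) = -(-7313/46729 + 151409/((236*(-416)))) = -(-7313/46729 + 151409/(-98176)) = -(-7313/46729 + 151409*(-1/98176)) = -(-7313/46729 - 151409/98176) = -1*(-7793152249/4587666304) = 7793152249/4587666304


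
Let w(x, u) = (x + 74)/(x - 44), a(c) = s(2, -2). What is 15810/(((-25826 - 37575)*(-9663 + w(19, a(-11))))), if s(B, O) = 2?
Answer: 65875/2553665478 ≈ 2.5796e-5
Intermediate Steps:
a(c) = 2
w(x, u) = (74 + x)/(-44 + x)
15810/(((-25826 - 37575)*(-9663 + w(19, a(-11))))) = 15810/(((-25826 - 37575)*(-9663 + (74 + 19)/(-44 + 19)))) = 15810/((-63401*(-9663 + 93/(-25)))) = 15810/((-63401*(-9663 - 1/25*93))) = 15810/((-63401*(-9663 - 93/25))) = 15810/((-63401*(-241668/25))) = 15810/(15321992868/25) = 15810*(25/15321992868) = 65875/2553665478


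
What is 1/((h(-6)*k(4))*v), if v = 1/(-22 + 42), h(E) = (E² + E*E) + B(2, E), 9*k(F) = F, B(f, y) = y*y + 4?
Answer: 45/112 ≈ 0.40179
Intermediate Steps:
B(f, y) = 4 + y² (B(f, y) = y² + 4 = 4 + y²)
k(F) = F/9
h(E) = 4 + 3*E² (h(E) = (E² + E*E) + (4 + E²) = (E² + E²) + (4 + E²) = 2*E² + (4 + E²) = 4 + 3*E²)
v = 1/20 ≈ 0.050000
1/((h(-6)*k(4))*v) = 1/(((4 + 3*(-6)²)*((⅑)*4))*(1/20)) = 1/(((4 + 3*36)*(4/9))*(1/20)) = 1/(((4 + 108)*(4/9))*(1/20)) = 1/((112*(4/9))*(1/20)) = 1/((448/9)*(1/20)) = 1/(112/45) = 45/112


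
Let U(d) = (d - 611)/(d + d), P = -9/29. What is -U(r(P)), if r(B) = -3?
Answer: -307/3 ≈ -102.33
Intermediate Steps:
P = -9/29 (P = -9*1/29 = -9/29 ≈ -0.31034)
U(d) = (-611 + d)/(2*d) (U(d) = (-611 + d)/((2*d)) = (-611 + d)*(1/(2*d)) = (-611 + d)/(2*d))
-U(r(P)) = -(-611 - 3)/(2*(-3)) = -(-1)*(-614)/(2*3) = -1*307/3 = -307/3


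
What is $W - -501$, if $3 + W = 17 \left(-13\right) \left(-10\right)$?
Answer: $2708$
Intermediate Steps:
$W = 2207$ ($W = -3 + 17 \left(-13\right) \left(-10\right) = -3 - -2210 = -3 + 2210 = 2207$)
$W - -501 = 2207 - -501 = 2207 + 501 = 2708$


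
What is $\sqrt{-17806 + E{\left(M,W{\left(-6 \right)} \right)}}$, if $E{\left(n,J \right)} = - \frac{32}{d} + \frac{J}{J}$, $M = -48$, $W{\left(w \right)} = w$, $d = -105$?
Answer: $\frac{i \sqrt{196296765}}{105} \approx 133.43 i$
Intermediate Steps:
$E{\left(n,J \right)} = \frac{137}{105}$ ($E{\left(n,J \right)} = - \frac{32}{-105} + \frac{J}{J} = \left(-32\right) \left(- \frac{1}{105}\right) + 1 = \frac{32}{105} + 1 = \frac{137}{105}$)
$\sqrt{-17806 + E{\left(M,W{\left(-6 \right)} \right)}} = \sqrt{-17806 + \frac{137}{105}} = \sqrt{- \frac{1869493}{105}} = \frac{i \sqrt{196296765}}{105}$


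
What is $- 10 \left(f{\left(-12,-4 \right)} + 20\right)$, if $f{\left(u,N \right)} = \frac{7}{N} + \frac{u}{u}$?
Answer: $- \frac{385}{2} \approx -192.5$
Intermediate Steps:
$f{\left(u,N \right)} = 1 + \frac{7}{N}$ ($f{\left(u,N \right)} = \frac{7}{N} + 1 = 1 + \frac{7}{N}$)
$- 10 \left(f{\left(-12,-4 \right)} + 20\right) = - 10 \left(\frac{7 - 4}{-4} + 20\right) = - 10 \left(\left(- \frac{1}{4}\right) 3 + 20\right) = - 10 \left(- \frac{3}{4} + 20\right) = \left(-10\right) \frac{77}{4} = - \frac{385}{2}$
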